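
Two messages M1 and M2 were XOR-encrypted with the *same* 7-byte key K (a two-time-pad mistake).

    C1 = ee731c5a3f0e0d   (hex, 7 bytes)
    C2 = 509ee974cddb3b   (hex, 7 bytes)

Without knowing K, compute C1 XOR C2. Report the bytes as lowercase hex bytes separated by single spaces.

C1 ⊕ C2 = (M1 ⊕ K) ⊕ (M2 ⊕ K) = M1 ⊕ M2 — the shared key cancels under XOR.
ee ⊕ 50 = be
73 ⊕ 9e = ed
1c ⊕ e9 = f5
5a ⊕ 74 = 2e
3f ⊕ cd = f2
0e ⊕ db = d5
0d ⊕ 3b = 36

be ed f5 2e f2 d5 36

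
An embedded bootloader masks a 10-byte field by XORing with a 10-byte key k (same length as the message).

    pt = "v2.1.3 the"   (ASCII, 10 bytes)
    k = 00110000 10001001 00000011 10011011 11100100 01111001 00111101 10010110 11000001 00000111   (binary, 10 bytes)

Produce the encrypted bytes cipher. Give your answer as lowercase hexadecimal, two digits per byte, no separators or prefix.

XOR is its own inverse, so applying the key byte-wise gives the result directly.
byte 0: 118 ^  48 =  70
byte 1:  50 ^ 137 = 187
byte 2:  46 ^   3 =  45
byte 3:  49 ^ 155 = 170
byte 4:  46 ^ 228 = 202
byte 5:  51 ^ 121 =  74
byte 6:  32 ^  61 =  29
byte 7: 116 ^ 150 = 226
byte 8: 104 ^ 193 = 169
byte 9: 101 ^   7 =  98

46bb2daaca4a1de2a962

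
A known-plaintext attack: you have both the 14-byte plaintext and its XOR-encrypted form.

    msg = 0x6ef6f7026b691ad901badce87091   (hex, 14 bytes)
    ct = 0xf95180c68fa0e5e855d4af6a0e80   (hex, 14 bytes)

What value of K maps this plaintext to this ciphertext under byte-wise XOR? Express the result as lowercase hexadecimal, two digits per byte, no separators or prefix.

97a777c4e4c9ff31546e73827e11

Since ct = msg ⊕ K, XORing both sides with msg gives K = msg ⊕ ct.
01101110 XOR 11111001 = 10010111
11110110 XOR 01010001 = 10100111
11110111 XOR 10000000 = 01110111
00000010 XOR 11000110 = 11000100
01101011 XOR 10001111 = 11100100
01101001 XOR 10100000 = 11001001
00011010 XOR 11100101 = 11111111
11011001 XOR 11101000 = 00110001
00000001 XOR 01010101 = 01010100
10111010 XOR 11010100 = 01101110
11011100 XOR 10101111 = 01110011
11101000 XOR 01101010 = 10000010
01110000 XOR 00001110 = 01111110
10010001 XOR 10000000 = 00010001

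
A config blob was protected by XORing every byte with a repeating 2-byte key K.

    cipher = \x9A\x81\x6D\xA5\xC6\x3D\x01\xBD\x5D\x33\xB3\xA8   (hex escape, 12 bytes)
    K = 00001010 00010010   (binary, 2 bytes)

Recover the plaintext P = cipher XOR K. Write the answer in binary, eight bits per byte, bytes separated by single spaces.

10010000 10010011 01100111 10110111 11001100 00101111 00001011 10101111 01010111 00100001 10111001 10111010

The 2-byte key repeats, so the effective keystream is 0a 12 0a 12 0a 12 0a 12 0a 12 0a 12.
byte 0: 9a XOR 0a = 90
byte 1: 81 XOR 12 = 93
byte 2: 6d XOR 0a = 67
byte 3: a5 XOR 12 = b7
byte 4: c6 XOR 0a = cc
byte 5: 3d XOR 12 = 2f
byte 6: 01 XOR 0a = 0b
byte 7: bd XOR 12 = af
byte 8: 5d XOR 0a = 57
byte 9: 33 XOR 12 = 21
byte 10: b3 XOR 0a = b9
byte 11: a8 XOR 12 = ba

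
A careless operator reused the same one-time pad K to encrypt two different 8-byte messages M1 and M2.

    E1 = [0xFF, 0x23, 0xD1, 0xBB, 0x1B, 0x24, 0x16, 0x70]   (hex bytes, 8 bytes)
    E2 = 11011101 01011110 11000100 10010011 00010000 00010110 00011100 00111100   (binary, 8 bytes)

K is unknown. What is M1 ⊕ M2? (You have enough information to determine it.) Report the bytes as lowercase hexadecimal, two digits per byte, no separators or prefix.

227d15280b320a4c

E1 ⊕ E2 = (M1 ⊕ K) ⊕ (M2 ⊕ K) = M1 ⊕ M2 — the shared key cancels under XOR.
255 ^ 221 =  34
 35 ^  94 = 125
209 ^ 196 =  21
187 ^ 147 =  40
 27 ^  16 =  11
 36 ^  22 =  50
 22 ^  28 =  10
112 ^  60 =  76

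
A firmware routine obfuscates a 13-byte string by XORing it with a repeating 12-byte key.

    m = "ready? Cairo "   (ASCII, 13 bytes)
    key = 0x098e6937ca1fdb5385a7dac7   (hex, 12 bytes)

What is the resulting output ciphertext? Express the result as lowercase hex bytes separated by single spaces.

7b eb 08 53 b3 20 fb 10 e4 ce a8 a8 29

The 12-byte key repeats, so the effective keystream is 09 8e 69 37 ca 1f db 53 85 a7 da c7 09.
byte 0: 72 XOR 09 = 7b
byte 1: 65 XOR 8e = eb
byte 2: 61 XOR 69 = 08
byte 3: 64 XOR 37 = 53
byte 4: 79 XOR ca = b3
byte 5: 3f XOR 1f = 20
byte 6: 20 XOR db = fb
byte 7: 43 XOR 53 = 10
byte 8: 61 XOR 85 = e4
byte 9: 69 XOR a7 = ce
byte 10: 72 XOR da = a8
byte 11: 6f XOR c7 = a8
byte 12: 20 XOR 09 = 29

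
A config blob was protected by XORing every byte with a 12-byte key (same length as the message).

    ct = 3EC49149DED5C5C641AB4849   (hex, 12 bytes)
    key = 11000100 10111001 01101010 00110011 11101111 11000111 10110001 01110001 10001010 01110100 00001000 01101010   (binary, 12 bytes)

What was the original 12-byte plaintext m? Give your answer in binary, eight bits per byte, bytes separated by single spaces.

11111010 01111101 11111011 01111010 00110001 00010010 01110100 10110111 11001011 11011111 01000000 00100011

XOR is its own inverse, so applying the key byte-wise gives the result directly.
00111110 ⊕ 11000100 = 11111010
11000100 ⊕ 10111001 = 01111101
10010001 ⊕ 01101010 = 11111011
01001001 ⊕ 00110011 = 01111010
11011110 ⊕ 11101111 = 00110001
11010101 ⊕ 11000111 = 00010010
11000101 ⊕ 10110001 = 01110100
11000110 ⊕ 01110001 = 10110111
01000001 ⊕ 10001010 = 11001011
10101011 ⊕ 01110100 = 11011111
01001000 ⊕ 00001000 = 01000000
01001001 ⊕ 01101010 = 00100011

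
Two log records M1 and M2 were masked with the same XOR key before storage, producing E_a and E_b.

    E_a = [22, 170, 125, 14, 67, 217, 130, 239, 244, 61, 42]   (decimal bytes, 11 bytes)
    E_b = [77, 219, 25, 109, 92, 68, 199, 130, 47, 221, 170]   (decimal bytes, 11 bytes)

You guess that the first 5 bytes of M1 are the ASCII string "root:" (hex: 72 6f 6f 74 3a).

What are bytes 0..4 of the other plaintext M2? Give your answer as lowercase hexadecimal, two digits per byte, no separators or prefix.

291e0b1725

First, E_a ⊕ E_b = (M1 ⊕ K) ⊕ (M2 ⊕ K) = M1 ⊕ M2, so the key drops out. Then M2 = (M1 ⊕ M2) ⊕ M1 over the first 5 bytes.
byte 0: (16 ⊕ 4d) ⊕ 72 = 5b ⊕ 72 = 29
byte 1: (aa ⊕ db) ⊕ 6f = 71 ⊕ 6f = 1e
byte 2: (7d ⊕ 19) ⊕ 6f = 64 ⊕ 6f = 0b
byte 3: (0e ⊕ 6d) ⊕ 74 = 63 ⊕ 74 = 17
byte 4: (43 ⊕ 5c) ⊕ 3a = 1f ⊕ 3a = 25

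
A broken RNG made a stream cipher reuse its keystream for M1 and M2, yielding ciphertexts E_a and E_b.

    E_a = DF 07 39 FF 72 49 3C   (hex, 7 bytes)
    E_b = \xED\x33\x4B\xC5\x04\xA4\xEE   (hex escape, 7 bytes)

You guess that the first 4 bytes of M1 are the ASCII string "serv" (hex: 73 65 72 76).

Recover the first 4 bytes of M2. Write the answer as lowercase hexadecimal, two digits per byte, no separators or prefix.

First, E_a ⊕ E_b = (M1 ⊕ K) ⊕ (M2 ⊕ K) = M1 ⊕ M2, so the key drops out. Then M2 = (M1 ⊕ M2) ⊕ M1 over the first 4 bytes.
byte 0: (df xor ed) xor 73 = 32 xor 73 = 41
byte 1: (07 xor 33) xor 65 = 34 xor 65 = 51
byte 2: (39 xor 4b) xor 72 = 72 xor 72 = 00
byte 3: (ff xor c5) xor 76 = 3a xor 76 = 4c

4151004c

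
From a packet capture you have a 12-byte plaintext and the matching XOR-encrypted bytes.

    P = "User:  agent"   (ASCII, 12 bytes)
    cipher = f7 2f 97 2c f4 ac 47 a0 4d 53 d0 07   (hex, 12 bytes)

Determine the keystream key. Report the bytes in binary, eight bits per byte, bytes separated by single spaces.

10100010 01011100 11110010 01011110 11001110 10001100 01100111 11000001 00101010 00110110 10111110 01110011

Since cipher = P ⊕ key, XORing both sides with P gives key = P ⊕ cipher.
 85 xor 247 = 162
115 xor  47 =  92
101 xor 151 = 242
114 xor  44 =  94
 58 xor 244 = 206
 32 xor 172 = 140
 32 xor  71 = 103
 97 xor 160 = 193
103 xor  77 =  42
101 xor  83 =  54
110 xor 208 = 190
116 xor   7 = 115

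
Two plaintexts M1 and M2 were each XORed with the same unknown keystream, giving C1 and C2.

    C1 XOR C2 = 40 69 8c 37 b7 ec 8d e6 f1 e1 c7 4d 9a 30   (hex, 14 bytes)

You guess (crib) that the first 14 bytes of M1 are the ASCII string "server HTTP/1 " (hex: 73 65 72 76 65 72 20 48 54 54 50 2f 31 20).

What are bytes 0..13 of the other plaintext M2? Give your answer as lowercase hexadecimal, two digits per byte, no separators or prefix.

330cfe41d29eadaea5b59762ab10

Since C1 ⊕ C2 = M1 ⊕ M2, XORing with the guessed M1 bytes yields the corresponding M2 bytes: M2 = (C1 ⊕ C2) ⊕ M1.
40 xor 73 = 33
69 xor 65 = 0c
8c xor 72 = fe
37 xor 76 = 41
b7 xor 65 = d2
ec xor 72 = 9e
8d xor 20 = ad
e6 xor 48 = ae
f1 xor 54 = a5
e1 xor 54 = b5
c7 xor 50 = 97
4d xor 2f = 62
9a xor 31 = ab
30 xor 20 = 10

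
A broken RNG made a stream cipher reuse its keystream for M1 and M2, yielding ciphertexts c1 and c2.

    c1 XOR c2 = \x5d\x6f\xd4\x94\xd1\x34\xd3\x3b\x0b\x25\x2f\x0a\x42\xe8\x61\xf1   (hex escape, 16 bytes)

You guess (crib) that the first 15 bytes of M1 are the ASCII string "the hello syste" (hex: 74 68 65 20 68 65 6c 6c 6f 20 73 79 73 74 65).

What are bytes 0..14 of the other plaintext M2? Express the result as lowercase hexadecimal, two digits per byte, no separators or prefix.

2907b1b4b951bf5764055c73319c04

Since c1 ⊕ c2 = M1 ⊕ M2, XORing with the guessed M1 bytes yields the corresponding M2 bytes: M2 = (c1 ⊕ c2) ⊕ M1.
5d xor 74 = 29
6f xor 68 = 07
d4 xor 65 = b1
94 xor 20 = b4
d1 xor 68 = b9
34 xor 65 = 51
d3 xor 6c = bf
3b xor 6c = 57
0b xor 6f = 64
25 xor 20 = 05
2f xor 73 = 5c
0a xor 79 = 73
42 xor 73 = 31
e8 xor 74 = 9c
61 xor 65 = 04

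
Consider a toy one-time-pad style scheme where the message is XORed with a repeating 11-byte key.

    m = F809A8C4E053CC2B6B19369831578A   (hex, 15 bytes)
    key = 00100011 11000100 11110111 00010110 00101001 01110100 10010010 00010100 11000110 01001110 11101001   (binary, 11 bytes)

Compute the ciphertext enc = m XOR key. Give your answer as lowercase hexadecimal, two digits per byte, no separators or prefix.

dbcd5fd2c9275e3fad57dfbbf5a09c

The 11-byte key repeats, so the effective keystream is 23 c4 f7 16 29 74 92 14 c6 4e e9 23 c4 f7 16.
byte 0: f8 xor 23 = db
byte 1: 09 xor c4 = cd
byte 2: a8 xor f7 = 5f
byte 3: c4 xor 16 = d2
byte 4: e0 xor 29 = c9
byte 5: 53 xor 74 = 27
byte 6: cc xor 92 = 5e
byte 7: 2b xor 14 = 3f
byte 8: 6b xor c6 = ad
byte 9: 19 xor 4e = 57
byte 10: 36 xor e9 = df
byte 11: 98 xor 23 = bb
byte 12: 31 xor c4 = f5
byte 13: 57 xor f7 = a0
byte 14: 8a xor 16 = 9c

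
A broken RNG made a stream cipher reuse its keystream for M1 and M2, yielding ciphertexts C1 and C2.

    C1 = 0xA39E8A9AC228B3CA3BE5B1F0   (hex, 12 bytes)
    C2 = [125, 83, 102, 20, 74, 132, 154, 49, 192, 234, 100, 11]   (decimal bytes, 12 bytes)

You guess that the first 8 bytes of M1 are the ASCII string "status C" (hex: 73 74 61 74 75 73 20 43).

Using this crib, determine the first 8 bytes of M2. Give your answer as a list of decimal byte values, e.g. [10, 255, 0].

[173, 185, 141, 250, 253, 223, 9, 184]

First, C1 ⊕ C2 = (M1 ⊕ K) ⊕ (M2 ⊕ K) = M1 ⊕ M2, so the key drops out. Then M2 = (M1 ⊕ M2) ⊕ M1 over the first 8 bytes.
byte 0: (a3 ^ 7d) ^ 73 = de ^ 73 = ad
byte 1: (9e ^ 53) ^ 74 = cd ^ 74 = b9
byte 2: (8a ^ 66) ^ 61 = ec ^ 61 = 8d
byte 3: (9a ^ 14) ^ 74 = 8e ^ 74 = fa
byte 4: (c2 ^ 4a) ^ 75 = 88 ^ 75 = fd
byte 5: (28 ^ 84) ^ 73 = ac ^ 73 = df
byte 6: (b3 ^ 9a) ^ 20 = 29 ^ 20 = 09
byte 7: (ca ^ 31) ^ 43 = fb ^ 43 = b8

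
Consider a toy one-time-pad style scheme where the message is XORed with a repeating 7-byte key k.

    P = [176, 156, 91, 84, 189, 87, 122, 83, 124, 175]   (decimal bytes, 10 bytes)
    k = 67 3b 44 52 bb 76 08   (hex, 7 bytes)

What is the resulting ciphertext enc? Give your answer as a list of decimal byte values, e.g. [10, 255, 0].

The 7-byte key repeats, so the effective keystream is 67 3b 44 52 bb 76 08 67 3b 44.
byte 0: 10110000 ⊕ 01100111 = 11010111
byte 1: 10011100 ⊕ 00111011 = 10100111
byte 2: 01011011 ⊕ 01000100 = 00011111
byte 3: 01010100 ⊕ 01010010 = 00000110
byte 4: 10111101 ⊕ 10111011 = 00000110
byte 5: 01010111 ⊕ 01110110 = 00100001
byte 6: 01111010 ⊕ 00001000 = 01110010
byte 7: 01010011 ⊕ 01100111 = 00110100
byte 8: 01111100 ⊕ 00111011 = 01000111
byte 9: 10101111 ⊕ 01000100 = 11101011

[215, 167, 31, 6, 6, 33, 114, 52, 71, 235]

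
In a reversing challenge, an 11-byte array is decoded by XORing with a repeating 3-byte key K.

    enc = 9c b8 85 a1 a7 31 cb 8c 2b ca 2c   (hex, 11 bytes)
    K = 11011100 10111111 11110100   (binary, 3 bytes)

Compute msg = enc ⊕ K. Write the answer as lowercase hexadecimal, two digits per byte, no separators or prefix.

The 3-byte key repeats, so the effective keystream is dc bf f4 dc bf f4 dc bf f4 dc bf.
byte 0: 9c XOR dc = 40
byte 1: b8 XOR bf = 07
byte 2: 85 XOR f4 = 71
byte 3: a1 XOR dc = 7d
byte 4: a7 XOR bf = 18
byte 5: 31 XOR f4 = c5
byte 6: cb XOR dc = 17
byte 7: 8c XOR bf = 33
byte 8: 2b XOR f4 = df
byte 9: ca XOR dc = 16
byte 10: 2c XOR bf = 93

4007717d18c51733df1693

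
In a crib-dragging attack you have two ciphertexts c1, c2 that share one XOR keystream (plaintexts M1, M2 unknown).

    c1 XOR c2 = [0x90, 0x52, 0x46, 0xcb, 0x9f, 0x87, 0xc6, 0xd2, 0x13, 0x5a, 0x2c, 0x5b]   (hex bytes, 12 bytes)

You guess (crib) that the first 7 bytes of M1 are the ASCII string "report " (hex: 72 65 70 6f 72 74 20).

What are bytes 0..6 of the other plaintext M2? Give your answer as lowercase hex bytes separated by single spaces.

Since c1 ⊕ c2 = M1 ⊕ M2, XORing with the guessed M1 bytes yields the corresponding M2 bytes: M2 = (c1 ⊕ c2) ⊕ M1.
90 ⊕ 72 = e2
52 ⊕ 65 = 37
46 ⊕ 70 = 36
cb ⊕ 6f = a4
9f ⊕ 72 = ed
87 ⊕ 74 = f3
c6 ⊕ 20 = e6

e2 37 36 a4 ed f3 e6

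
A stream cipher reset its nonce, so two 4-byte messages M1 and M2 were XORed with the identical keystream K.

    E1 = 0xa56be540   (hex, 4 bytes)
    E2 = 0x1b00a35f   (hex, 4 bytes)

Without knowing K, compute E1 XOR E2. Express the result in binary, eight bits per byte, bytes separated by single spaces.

E1 ⊕ E2 = (M1 ⊕ K) ⊕ (M2 ⊕ K) = M1 ⊕ M2 — the shared key cancels under XOR.
165 ⊕  27 = 190
107 ⊕   0 = 107
229 ⊕ 163 =  70
 64 ⊕  95 =  31

10111110 01101011 01000110 00011111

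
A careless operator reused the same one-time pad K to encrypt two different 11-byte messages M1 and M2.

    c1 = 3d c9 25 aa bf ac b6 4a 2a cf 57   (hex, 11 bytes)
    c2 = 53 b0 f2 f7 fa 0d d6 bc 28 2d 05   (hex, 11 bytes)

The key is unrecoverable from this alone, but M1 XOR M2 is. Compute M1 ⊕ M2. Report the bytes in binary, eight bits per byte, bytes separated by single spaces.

c1 ⊕ c2 = (M1 ⊕ K) ⊕ (M2 ⊕ K) = M1 ⊕ M2 — the shared key cancels under XOR.
3d xor 53 = 6e
c9 xor b0 = 79
25 xor f2 = d7
aa xor f7 = 5d
bf xor fa = 45
ac xor 0d = a1
b6 xor d6 = 60
4a xor bc = f6
2a xor 28 = 02
cf xor 2d = e2
57 xor 05 = 52

01101110 01111001 11010111 01011101 01000101 10100001 01100000 11110110 00000010 11100010 01010010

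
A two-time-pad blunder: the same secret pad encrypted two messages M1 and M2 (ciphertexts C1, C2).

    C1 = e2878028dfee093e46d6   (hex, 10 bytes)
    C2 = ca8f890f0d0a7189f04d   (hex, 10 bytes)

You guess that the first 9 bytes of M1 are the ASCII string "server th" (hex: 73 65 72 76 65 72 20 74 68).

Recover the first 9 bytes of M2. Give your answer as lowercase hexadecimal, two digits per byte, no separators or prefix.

First, C1 ⊕ C2 = (M1 ⊕ K) ⊕ (M2 ⊕ K) = M1 ⊕ M2, so the key drops out. Then M2 = (M1 ⊕ M2) ⊕ M1 over the first 9 bytes.
byte 0: (e2 xor ca) xor 73 = 28 xor 73 = 5b
byte 1: (87 xor 8f) xor 65 = 08 xor 65 = 6d
byte 2: (80 xor 89) xor 72 = 09 xor 72 = 7b
byte 3: (28 xor 0f) xor 76 = 27 xor 76 = 51
byte 4: (df xor 0d) xor 65 = d2 xor 65 = b7
byte 5: (ee xor 0a) xor 72 = e4 xor 72 = 96
byte 6: (09 xor 71) xor 20 = 78 xor 20 = 58
byte 7: (3e xor 89) xor 74 = b7 xor 74 = c3
byte 8: (46 xor f0) xor 68 = b6 xor 68 = de

5b6d7b51b79658c3de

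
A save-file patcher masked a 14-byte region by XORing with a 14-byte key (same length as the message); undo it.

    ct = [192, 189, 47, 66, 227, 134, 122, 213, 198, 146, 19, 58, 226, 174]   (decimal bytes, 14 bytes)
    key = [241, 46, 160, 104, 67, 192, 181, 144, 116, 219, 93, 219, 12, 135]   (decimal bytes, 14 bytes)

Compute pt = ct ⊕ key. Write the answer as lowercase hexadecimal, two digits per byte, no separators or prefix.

31938f2aa046cf45b2494ee1ee29

XOR is its own inverse, so applying the key byte-wise gives the result directly.
c0 ^ f1 = 31
bd ^ 2e = 93
2f ^ a0 = 8f
42 ^ 68 = 2a
e3 ^ 43 = a0
86 ^ c0 = 46
7a ^ b5 = cf
d5 ^ 90 = 45
c6 ^ 74 = b2
92 ^ db = 49
13 ^ 5d = 4e
3a ^ db = e1
e2 ^ 0c = ee
ae ^ 87 = 29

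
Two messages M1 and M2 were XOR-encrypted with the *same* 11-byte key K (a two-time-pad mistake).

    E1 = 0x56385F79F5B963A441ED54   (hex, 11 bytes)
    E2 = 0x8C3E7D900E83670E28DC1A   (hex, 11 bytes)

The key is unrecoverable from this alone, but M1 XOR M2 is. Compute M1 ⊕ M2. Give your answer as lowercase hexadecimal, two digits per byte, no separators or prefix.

E1 ⊕ E2 = (M1 ⊕ K) ⊕ (M2 ⊕ K) = M1 ⊕ M2 — the shared key cancels under XOR.
byte 0: 56 XOR 8c = da
byte 1: 38 XOR 3e = 06
byte 2: 5f XOR 7d = 22
byte 3: 79 XOR 90 = e9
byte 4: f5 XOR 0e = fb
byte 5: b9 XOR 83 = 3a
byte 6: 63 XOR 67 = 04
byte 7: a4 XOR 0e = aa
byte 8: 41 XOR 28 = 69
byte 9: ed XOR dc = 31
byte 10: 54 XOR 1a = 4e

da0622e9fb3a04aa69314e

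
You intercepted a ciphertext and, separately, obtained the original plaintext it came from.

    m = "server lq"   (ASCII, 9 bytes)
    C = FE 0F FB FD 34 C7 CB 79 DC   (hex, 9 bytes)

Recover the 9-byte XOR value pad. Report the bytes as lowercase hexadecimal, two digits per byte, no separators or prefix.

8d6a898b51b5eb15ad

Since C = m ⊕ pad, XORing both sides with m gives pad = m ⊕ C.
01110011 xor 11111110 = 10001101
01100101 xor 00001111 = 01101010
01110010 xor 11111011 = 10001001
01110110 xor 11111101 = 10001011
01100101 xor 00110100 = 01010001
01110010 xor 11000111 = 10110101
00100000 xor 11001011 = 11101011
01101100 xor 01111001 = 00010101
01110001 xor 11011100 = 10101101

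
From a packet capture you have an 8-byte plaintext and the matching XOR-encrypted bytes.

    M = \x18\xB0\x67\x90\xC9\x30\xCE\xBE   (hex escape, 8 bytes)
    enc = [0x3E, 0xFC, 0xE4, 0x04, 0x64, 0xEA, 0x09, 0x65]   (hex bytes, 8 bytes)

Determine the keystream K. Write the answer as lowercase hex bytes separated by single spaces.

26 4c 83 94 ad da c7 db

Since enc = M ⊕ K, XORing both sides with M gives K = M ⊕ enc.
18 ^ 3e = 26
b0 ^ fc = 4c
67 ^ e4 = 83
90 ^ 04 = 94
c9 ^ 64 = ad
30 ^ ea = da
ce ^ 09 = c7
be ^ 65 = db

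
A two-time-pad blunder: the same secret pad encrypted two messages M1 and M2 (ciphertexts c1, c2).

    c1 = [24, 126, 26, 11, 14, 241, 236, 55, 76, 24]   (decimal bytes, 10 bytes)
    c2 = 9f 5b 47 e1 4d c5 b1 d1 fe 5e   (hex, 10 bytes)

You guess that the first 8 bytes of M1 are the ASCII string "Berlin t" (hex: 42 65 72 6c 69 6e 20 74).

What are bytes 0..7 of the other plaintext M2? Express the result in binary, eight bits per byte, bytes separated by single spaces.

11000101 01000000 00101111 10000110 00101010 01011010 01111101 10010010

First, c1 ⊕ c2 = (M1 ⊕ K) ⊕ (M2 ⊕ K) = M1 ⊕ M2, so the key drops out. Then M2 = (M1 ⊕ M2) ⊕ M1 over the first 8 bytes.
byte 0: (18 XOR 9f) XOR 42 = 87 XOR 42 = c5
byte 1: (7e XOR 5b) XOR 65 = 25 XOR 65 = 40
byte 2: (1a XOR 47) XOR 72 = 5d XOR 72 = 2f
byte 3: (0b XOR e1) XOR 6c = ea XOR 6c = 86
byte 4: (0e XOR 4d) XOR 69 = 43 XOR 69 = 2a
byte 5: (f1 XOR c5) XOR 6e = 34 XOR 6e = 5a
byte 6: (ec XOR b1) XOR 20 = 5d XOR 20 = 7d
byte 7: (37 XOR d1) XOR 74 = e6 XOR 74 = 92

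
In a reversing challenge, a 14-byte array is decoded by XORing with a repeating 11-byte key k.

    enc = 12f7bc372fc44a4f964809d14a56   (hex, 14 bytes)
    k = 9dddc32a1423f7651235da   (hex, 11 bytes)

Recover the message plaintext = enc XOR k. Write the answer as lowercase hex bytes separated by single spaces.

The 11-byte key repeats, so the effective keystream is 9d dd c3 2a 14 23 f7 65 12 35 da 9d dd c3.
byte 0: 12 xor 9d = 8f
byte 1: f7 xor dd = 2a
byte 2: bc xor c3 = 7f
byte 3: 37 xor 2a = 1d
byte 4: 2f xor 14 = 3b
byte 5: c4 xor 23 = e7
byte 6: 4a xor f7 = bd
byte 7: 4f xor 65 = 2a
byte 8: 96 xor 12 = 84
byte 9: 48 xor 35 = 7d
byte 10: 09 xor da = d3
byte 11: d1 xor 9d = 4c
byte 12: 4a xor dd = 97
byte 13: 56 xor c3 = 95

8f 2a 7f 1d 3b e7 bd 2a 84 7d d3 4c 97 95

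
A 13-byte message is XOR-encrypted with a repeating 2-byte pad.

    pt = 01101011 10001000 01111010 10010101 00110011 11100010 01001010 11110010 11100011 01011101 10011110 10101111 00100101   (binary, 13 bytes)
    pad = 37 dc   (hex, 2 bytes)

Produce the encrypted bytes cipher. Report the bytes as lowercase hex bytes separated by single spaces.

5c 54 4d 49 04 3e 7d 2e d4 81 a9 73 12

The 2-byte key repeats, so the effective keystream is 37 dc 37 dc 37 dc 37 dc 37 dc 37 dc 37.
byte 0: 6b xor 37 = 5c
byte 1: 88 xor dc = 54
byte 2: 7a xor 37 = 4d
byte 3: 95 xor dc = 49
byte 4: 33 xor 37 = 04
byte 5: e2 xor dc = 3e
byte 6: 4a xor 37 = 7d
byte 7: f2 xor dc = 2e
byte 8: e3 xor 37 = d4
byte 9: 5d xor dc = 81
byte 10: 9e xor 37 = a9
byte 11: af xor dc = 73
byte 12: 25 xor 37 = 12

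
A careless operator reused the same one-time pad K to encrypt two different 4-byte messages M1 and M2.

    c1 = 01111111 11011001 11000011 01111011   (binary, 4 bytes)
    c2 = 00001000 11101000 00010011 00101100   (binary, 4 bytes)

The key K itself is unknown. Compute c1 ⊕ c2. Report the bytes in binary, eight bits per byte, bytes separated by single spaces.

01110111 00110001 11010000 01010111

c1 ⊕ c2 = (M1 ⊕ K) ⊕ (M2 ⊕ K) = M1 ⊕ M2 — the shared key cancels under XOR.
127 ⊕   8 = 119
217 ⊕ 232 =  49
195 ⊕  19 = 208
123 ⊕  44 =  87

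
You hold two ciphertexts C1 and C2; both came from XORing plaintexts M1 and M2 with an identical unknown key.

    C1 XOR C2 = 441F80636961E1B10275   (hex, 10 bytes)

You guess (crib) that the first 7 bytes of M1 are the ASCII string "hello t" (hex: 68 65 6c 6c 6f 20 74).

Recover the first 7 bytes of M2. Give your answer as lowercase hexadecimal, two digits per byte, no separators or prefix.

2c7aec0f064195

Since C1 ⊕ C2 = M1 ⊕ M2, XORing with the guessed M1 bytes yields the corresponding M2 bytes: M2 = (C1 ⊕ C2) ⊕ M1.
 68 xor 104 =  44
 31 xor 101 = 122
128 xor 108 = 236
 99 xor 108 =  15
105 xor 111 =   6
 97 xor  32 =  65
225 xor 116 = 149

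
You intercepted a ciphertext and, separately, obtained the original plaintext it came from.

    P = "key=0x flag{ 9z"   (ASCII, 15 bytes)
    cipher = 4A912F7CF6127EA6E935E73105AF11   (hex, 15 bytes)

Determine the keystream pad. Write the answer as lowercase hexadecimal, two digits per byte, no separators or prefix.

Since cipher = P ⊕ pad, XORing both sides with P gives pad = P ⊕ cipher.
6b XOR 4a = 21
65 XOR 91 = f4
79 XOR 2f = 56
3d XOR 7c = 41
30 XOR f6 = c6
78 XOR 12 = 6a
20 XOR 7e = 5e
66 XOR a6 = c0
6c XOR e9 = 85
61 XOR 35 = 54
67 XOR e7 = 80
7b XOR 31 = 4a
20 XOR 05 = 25
39 XOR af = 96
7a XOR 11 = 6b

21f45641c66a5ec08554804a25966b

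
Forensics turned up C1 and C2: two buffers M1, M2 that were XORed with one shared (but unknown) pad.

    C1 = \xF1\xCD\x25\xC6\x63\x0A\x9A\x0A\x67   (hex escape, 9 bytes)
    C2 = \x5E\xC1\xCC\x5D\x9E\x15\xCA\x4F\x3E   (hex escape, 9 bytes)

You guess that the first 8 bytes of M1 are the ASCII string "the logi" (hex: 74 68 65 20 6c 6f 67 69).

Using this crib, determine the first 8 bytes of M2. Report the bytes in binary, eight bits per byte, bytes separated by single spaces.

11011011 01100100 10001100 10111011 10010001 01110000 00110111 00101100

First, C1 ⊕ C2 = (M1 ⊕ K) ⊕ (M2 ⊕ K) = M1 ⊕ M2, so the key drops out. Then M2 = (M1 ⊕ M2) ⊕ M1 over the first 8 bytes.
byte 0: (f1 xor 5e) xor 74 = af xor 74 = db
byte 1: (cd xor c1) xor 68 = 0c xor 68 = 64
byte 2: (25 xor cc) xor 65 = e9 xor 65 = 8c
byte 3: (c6 xor 5d) xor 20 = 9b xor 20 = bb
byte 4: (63 xor 9e) xor 6c = fd xor 6c = 91
byte 5: (0a xor 15) xor 6f = 1f xor 6f = 70
byte 6: (9a xor ca) xor 67 = 50 xor 67 = 37
byte 7: (0a xor 4f) xor 69 = 45 xor 69 = 2c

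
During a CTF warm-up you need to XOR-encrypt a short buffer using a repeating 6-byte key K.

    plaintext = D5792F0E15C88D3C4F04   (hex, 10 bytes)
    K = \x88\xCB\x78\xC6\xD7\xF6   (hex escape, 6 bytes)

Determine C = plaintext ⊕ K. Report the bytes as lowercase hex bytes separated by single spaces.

5d b2 57 c8 c2 3e 05 f7 37 c2

The 6-byte key repeats, so the effective keystream is 88 cb 78 c6 d7 f6 88 cb 78 c6.
byte 0: d5 XOR 88 = 5d
byte 1: 79 XOR cb = b2
byte 2: 2f XOR 78 = 57
byte 3: 0e XOR c6 = c8
byte 4: 15 XOR d7 = c2
byte 5: c8 XOR f6 = 3e
byte 6: 8d XOR 88 = 05
byte 7: 3c XOR cb = f7
byte 8: 4f XOR 78 = 37
byte 9: 04 XOR c6 = c2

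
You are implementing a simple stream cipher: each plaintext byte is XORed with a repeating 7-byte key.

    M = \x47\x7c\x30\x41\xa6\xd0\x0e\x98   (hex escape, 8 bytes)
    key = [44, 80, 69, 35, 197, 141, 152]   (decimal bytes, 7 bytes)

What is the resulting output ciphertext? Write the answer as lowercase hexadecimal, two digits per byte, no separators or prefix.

6b2c7562635d96b4

The 7-byte key repeats, so the effective keystream is 2c 50 45 23 c5 8d 98 2c.
byte 0: 01000111 ⊕ 00101100 = 01101011
byte 1: 01111100 ⊕ 01010000 = 00101100
byte 2: 00110000 ⊕ 01000101 = 01110101
byte 3: 01000001 ⊕ 00100011 = 01100010
byte 4: 10100110 ⊕ 11000101 = 01100011
byte 5: 11010000 ⊕ 10001101 = 01011101
byte 6: 00001110 ⊕ 10011000 = 10010110
byte 7: 10011000 ⊕ 00101100 = 10110100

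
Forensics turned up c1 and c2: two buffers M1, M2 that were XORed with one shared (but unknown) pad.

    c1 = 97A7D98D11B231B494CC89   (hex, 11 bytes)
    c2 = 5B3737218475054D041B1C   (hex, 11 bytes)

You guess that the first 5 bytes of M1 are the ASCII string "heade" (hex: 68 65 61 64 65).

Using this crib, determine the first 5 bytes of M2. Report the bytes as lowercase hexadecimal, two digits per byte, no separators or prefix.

First, c1 ⊕ c2 = (M1 ⊕ K) ⊕ (M2 ⊕ K) = M1 ⊕ M2, so the key drops out. Then M2 = (M1 ⊕ M2) ⊕ M1 over the first 5 bytes.
byte 0: (97 ⊕ 5b) ⊕ 68 = cc ⊕ 68 = a4
byte 1: (a7 ⊕ 37) ⊕ 65 = 90 ⊕ 65 = f5
byte 2: (d9 ⊕ 37) ⊕ 61 = ee ⊕ 61 = 8f
byte 3: (8d ⊕ 21) ⊕ 64 = ac ⊕ 64 = c8
byte 4: (11 ⊕ 84) ⊕ 65 = 95 ⊕ 65 = f0

a4f58fc8f0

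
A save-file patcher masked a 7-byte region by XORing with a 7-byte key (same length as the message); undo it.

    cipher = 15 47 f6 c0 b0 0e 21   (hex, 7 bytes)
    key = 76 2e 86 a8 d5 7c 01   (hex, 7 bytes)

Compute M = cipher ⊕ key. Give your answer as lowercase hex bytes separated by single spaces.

63 69 70 68 65 72 20

XOR is its own inverse, so applying the key byte-wise gives the result directly.
15 XOR 76 = 63
47 XOR 2e = 69
f6 XOR 86 = 70
c0 XOR a8 = 68
b0 XOR d5 = 65
0e XOR 7c = 72
21 XOR 01 = 20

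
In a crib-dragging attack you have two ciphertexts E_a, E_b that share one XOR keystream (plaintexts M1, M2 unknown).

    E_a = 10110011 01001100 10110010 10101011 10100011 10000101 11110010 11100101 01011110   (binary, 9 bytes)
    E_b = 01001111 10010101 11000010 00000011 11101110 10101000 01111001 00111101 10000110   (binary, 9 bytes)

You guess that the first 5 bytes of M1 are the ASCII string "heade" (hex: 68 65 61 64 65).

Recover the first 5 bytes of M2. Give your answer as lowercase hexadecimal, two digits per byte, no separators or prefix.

First, E_a ⊕ E_b = (M1 ⊕ K) ⊕ (M2 ⊕ K) = M1 ⊕ M2, so the key drops out. Then M2 = (M1 ⊕ M2) ⊕ M1 over the first 5 bytes.
byte 0: (b3 XOR 4f) XOR 68 = fc XOR 68 = 94
byte 1: (4c XOR 95) XOR 65 = d9 XOR 65 = bc
byte 2: (b2 XOR c2) XOR 61 = 70 XOR 61 = 11
byte 3: (ab XOR 03) XOR 64 = a8 XOR 64 = cc
byte 4: (a3 XOR ee) XOR 65 = 4d XOR 65 = 28

94bc11cc28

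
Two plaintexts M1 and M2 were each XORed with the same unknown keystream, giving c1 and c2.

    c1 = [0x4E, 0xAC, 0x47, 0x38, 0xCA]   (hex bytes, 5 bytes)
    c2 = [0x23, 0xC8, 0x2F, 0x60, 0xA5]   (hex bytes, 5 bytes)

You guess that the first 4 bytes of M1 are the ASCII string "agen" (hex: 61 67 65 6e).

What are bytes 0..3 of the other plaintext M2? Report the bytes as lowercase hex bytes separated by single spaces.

First, c1 ⊕ c2 = (M1 ⊕ K) ⊕ (M2 ⊕ K) = M1 ⊕ M2, so the key drops out. Then M2 = (M1 ⊕ M2) ⊕ M1 over the first 4 bytes.
byte 0: (4e xor 23) xor 61 = 6d xor 61 = 0c
byte 1: (ac xor c8) xor 67 = 64 xor 67 = 03
byte 2: (47 xor 2f) xor 65 = 68 xor 65 = 0d
byte 3: (38 xor 60) xor 6e = 58 xor 6e = 36

0c 03 0d 36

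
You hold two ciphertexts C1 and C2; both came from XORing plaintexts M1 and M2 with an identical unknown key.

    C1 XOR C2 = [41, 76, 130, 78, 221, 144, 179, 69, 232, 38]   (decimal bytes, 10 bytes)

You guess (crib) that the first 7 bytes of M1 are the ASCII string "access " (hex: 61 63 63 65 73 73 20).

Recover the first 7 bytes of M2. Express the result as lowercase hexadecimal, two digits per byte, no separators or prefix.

Since C1 ⊕ C2 = M1 ⊕ M2, XORing with the guessed M1 bytes yields the corresponding M2 bytes: M2 = (C1 ⊕ C2) ⊕ M1.
byte 0: 29 xor 61 = 48
byte 1: 4c xor 63 = 2f
byte 2: 82 xor 63 = e1
byte 3: 4e xor 65 = 2b
byte 4: dd xor 73 = ae
byte 5: 90 xor 73 = e3
byte 6: b3 xor 20 = 93

482fe12baee393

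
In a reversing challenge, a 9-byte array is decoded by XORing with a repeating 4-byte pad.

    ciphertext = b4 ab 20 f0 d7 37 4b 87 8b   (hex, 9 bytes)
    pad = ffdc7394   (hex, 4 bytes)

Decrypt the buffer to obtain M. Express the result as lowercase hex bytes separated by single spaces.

4b 77 53 64 28 eb 38 13 74

The 4-byte key repeats, so the effective keystream is ff dc 73 94 ff dc 73 94 ff.
byte 0: b4 ⊕ ff = 4b
byte 1: ab ⊕ dc = 77
byte 2: 20 ⊕ 73 = 53
byte 3: f0 ⊕ 94 = 64
byte 4: d7 ⊕ ff = 28
byte 5: 37 ⊕ dc = eb
byte 6: 4b ⊕ 73 = 38
byte 7: 87 ⊕ 94 = 13
byte 8: 8b ⊕ ff = 74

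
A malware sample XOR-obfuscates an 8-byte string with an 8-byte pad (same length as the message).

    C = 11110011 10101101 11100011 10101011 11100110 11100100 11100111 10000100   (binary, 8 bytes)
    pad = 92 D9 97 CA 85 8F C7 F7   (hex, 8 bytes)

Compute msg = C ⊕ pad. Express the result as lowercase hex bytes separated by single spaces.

XOR is its own inverse, so applying the key byte-wise gives the result directly.
f3 XOR 92 = 61
ad XOR d9 = 74
e3 XOR 97 = 74
ab XOR ca = 61
e6 XOR 85 = 63
e4 XOR 8f = 6b
e7 XOR c7 = 20
84 XOR f7 = 73

61 74 74 61 63 6b 20 73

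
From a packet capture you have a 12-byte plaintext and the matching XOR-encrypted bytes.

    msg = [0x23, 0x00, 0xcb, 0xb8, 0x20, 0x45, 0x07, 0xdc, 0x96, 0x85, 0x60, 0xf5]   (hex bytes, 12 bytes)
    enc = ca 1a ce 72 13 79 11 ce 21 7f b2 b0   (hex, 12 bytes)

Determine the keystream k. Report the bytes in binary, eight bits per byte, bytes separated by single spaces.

Since enc = msg ⊕ k, XORing both sides with msg gives k = msg ⊕ enc.
00100011 xor 11001010 = 11101001
00000000 xor 00011010 = 00011010
11001011 xor 11001110 = 00000101
10111000 xor 01110010 = 11001010
00100000 xor 00010011 = 00110011
01000101 xor 01111001 = 00111100
00000111 xor 00010001 = 00010110
11011100 xor 11001110 = 00010010
10010110 xor 00100001 = 10110111
10000101 xor 01111111 = 11111010
01100000 xor 10110010 = 11010010
11110101 xor 10110000 = 01000101

11101001 00011010 00000101 11001010 00110011 00111100 00010110 00010010 10110111 11111010 11010010 01000101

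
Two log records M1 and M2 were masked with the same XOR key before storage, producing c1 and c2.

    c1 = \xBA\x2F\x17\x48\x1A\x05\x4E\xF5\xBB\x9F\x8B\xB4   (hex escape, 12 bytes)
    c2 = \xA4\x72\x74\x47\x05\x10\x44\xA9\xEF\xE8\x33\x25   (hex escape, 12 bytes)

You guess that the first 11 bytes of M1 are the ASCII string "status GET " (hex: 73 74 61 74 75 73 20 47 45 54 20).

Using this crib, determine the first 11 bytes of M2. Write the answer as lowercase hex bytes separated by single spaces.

6d 29 02 7b 6a 66 2a 1b 11 23 98

First, c1 ⊕ c2 = (M1 ⊕ K) ⊕ (M2 ⊕ K) = M1 ⊕ M2, so the key drops out. Then M2 = (M1 ⊕ M2) ⊕ M1 over the first 11 bytes.
byte 0: (ba xor a4) xor 73 = 1e xor 73 = 6d
byte 1: (2f xor 72) xor 74 = 5d xor 74 = 29
byte 2: (17 xor 74) xor 61 = 63 xor 61 = 02
byte 3: (48 xor 47) xor 74 = 0f xor 74 = 7b
byte 4: (1a xor 05) xor 75 = 1f xor 75 = 6a
byte 5: (05 xor 10) xor 73 = 15 xor 73 = 66
byte 6: (4e xor 44) xor 20 = 0a xor 20 = 2a
byte 7: (f5 xor a9) xor 47 = 5c xor 47 = 1b
byte 8: (bb xor ef) xor 45 = 54 xor 45 = 11
byte 9: (9f xor e8) xor 54 = 77 xor 54 = 23
byte 10: (8b xor 33) xor 20 = b8 xor 20 = 98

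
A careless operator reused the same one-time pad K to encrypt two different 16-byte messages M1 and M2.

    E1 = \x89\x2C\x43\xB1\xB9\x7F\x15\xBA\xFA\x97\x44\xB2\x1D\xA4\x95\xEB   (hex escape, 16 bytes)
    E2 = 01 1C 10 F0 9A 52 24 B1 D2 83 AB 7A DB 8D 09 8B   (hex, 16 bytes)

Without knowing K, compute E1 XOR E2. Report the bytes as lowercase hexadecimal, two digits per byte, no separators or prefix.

E1 ⊕ E2 = (M1 ⊕ K) ⊕ (M2 ⊕ K) = M1 ⊕ M2 — the shared key cancels under XOR.
10001001 xor 00000001 = 10001000
00101100 xor 00011100 = 00110000
01000011 xor 00010000 = 01010011
10110001 xor 11110000 = 01000001
10111001 xor 10011010 = 00100011
01111111 xor 01010010 = 00101101
00010101 xor 00100100 = 00110001
10111010 xor 10110001 = 00001011
11111010 xor 11010010 = 00101000
10010111 xor 10000011 = 00010100
01000100 xor 10101011 = 11101111
10110010 xor 01111010 = 11001000
00011101 xor 11011011 = 11000110
10100100 xor 10001101 = 00101001
10010101 xor 00001001 = 10011100
11101011 xor 10001011 = 01100000

88305341232d310b2814efc8c6299c60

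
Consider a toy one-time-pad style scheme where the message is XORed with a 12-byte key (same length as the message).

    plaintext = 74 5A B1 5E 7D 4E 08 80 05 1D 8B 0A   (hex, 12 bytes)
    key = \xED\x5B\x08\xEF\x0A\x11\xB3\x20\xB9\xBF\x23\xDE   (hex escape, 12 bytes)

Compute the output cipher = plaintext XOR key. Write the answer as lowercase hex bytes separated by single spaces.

XOR is its own inverse, so applying the key byte-wise gives the result directly.
01110100 ^ 11101101 = 10011001
01011010 ^ 01011011 = 00000001
10110001 ^ 00001000 = 10111001
01011110 ^ 11101111 = 10110001
01111101 ^ 00001010 = 01110111
01001110 ^ 00010001 = 01011111
00001000 ^ 10110011 = 10111011
10000000 ^ 00100000 = 10100000
00000101 ^ 10111001 = 10111100
00011101 ^ 10111111 = 10100010
10001011 ^ 00100011 = 10101000
00001010 ^ 11011110 = 11010100

99 01 b9 b1 77 5f bb a0 bc a2 a8 d4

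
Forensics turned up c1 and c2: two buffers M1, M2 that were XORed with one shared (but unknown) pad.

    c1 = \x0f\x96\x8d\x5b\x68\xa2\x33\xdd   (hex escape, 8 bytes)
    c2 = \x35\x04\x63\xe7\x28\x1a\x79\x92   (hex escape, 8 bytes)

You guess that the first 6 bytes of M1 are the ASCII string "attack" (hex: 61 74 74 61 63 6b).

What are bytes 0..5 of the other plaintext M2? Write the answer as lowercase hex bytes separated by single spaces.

First, c1 ⊕ c2 = (M1 ⊕ K) ⊕ (M2 ⊕ K) = M1 ⊕ M2, so the key drops out. Then M2 = (M1 ⊕ M2) ⊕ M1 over the first 6 bytes.
byte 0: (0f ^ 35) ^ 61 = 3a ^ 61 = 5b
byte 1: (96 ^ 04) ^ 74 = 92 ^ 74 = e6
byte 2: (8d ^ 63) ^ 74 = ee ^ 74 = 9a
byte 3: (5b ^ e7) ^ 61 = bc ^ 61 = dd
byte 4: (68 ^ 28) ^ 63 = 40 ^ 63 = 23
byte 5: (a2 ^ 1a) ^ 6b = b8 ^ 6b = d3

5b e6 9a dd 23 d3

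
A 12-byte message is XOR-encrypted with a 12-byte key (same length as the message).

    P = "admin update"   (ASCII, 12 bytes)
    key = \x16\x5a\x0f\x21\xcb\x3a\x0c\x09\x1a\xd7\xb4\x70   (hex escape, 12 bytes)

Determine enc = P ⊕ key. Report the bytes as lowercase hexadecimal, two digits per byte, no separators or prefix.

XOR is its own inverse, so applying the key byte-wise gives the result directly.
byte 0: 61 xor 16 = 77
byte 1: 64 xor 5a = 3e
byte 2: 6d xor 0f = 62
byte 3: 69 xor 21 = 48
byte 4: 6e xor cb = a5
byte 5: 20 xor 3a = 1a
byte 6: 75 xor 0c = 79
byte 7: 70 xor 09 = 79
byte 8: 64 xor 1a = 7e
byte 9: 61 xor d7 = b6
byte 10: 74 xor b4 = c0
byte 11: 65 xor 70 = 15

773e6248a51a79797eb6c015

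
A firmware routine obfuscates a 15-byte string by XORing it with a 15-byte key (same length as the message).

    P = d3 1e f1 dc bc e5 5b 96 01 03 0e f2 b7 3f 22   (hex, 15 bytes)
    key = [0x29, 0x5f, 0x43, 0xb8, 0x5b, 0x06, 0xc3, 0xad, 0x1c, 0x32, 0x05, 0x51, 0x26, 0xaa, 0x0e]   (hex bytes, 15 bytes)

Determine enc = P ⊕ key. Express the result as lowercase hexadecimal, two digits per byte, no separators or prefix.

211 ⊕  41 = 250
 30 ⊕  95 =  65
241 ⊕  67 = 178
220 ⊕ 184 = 100
188 ⊕  91 = 231
229 ⊕   6 = 227
 91 ⊕ 195 = 152
150 ⊕ 173 =  59
  1 ⊕  28 =  29
  3 ⊕  50 =  49
 14 ⊕   5 =  11
242 ⊕  81 = 163
183 ⊕  38 = 145
 63 ⊕ 170 = 149
 34 ⊕  14 =  44

fa41b264e7e3983b1d310ba391952c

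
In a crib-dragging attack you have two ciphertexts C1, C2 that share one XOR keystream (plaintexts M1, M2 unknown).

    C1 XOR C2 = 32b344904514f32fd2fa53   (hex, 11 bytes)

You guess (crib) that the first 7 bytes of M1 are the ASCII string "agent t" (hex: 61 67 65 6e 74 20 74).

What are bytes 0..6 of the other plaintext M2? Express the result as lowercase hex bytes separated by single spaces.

Since C1 ⊕ C2 = M1 ⊕ M2, XORing with the guessed M1 bytes yields the corresponding M2 bytes: M2 = (C1 ⊕ C2) ⊕ M1.
byte 0: 32 XOR 61 = 53
byte 1: b3 XOR 67 = d4
byte 2: 44 XOR 65 = 21
byte 3: 90 XOR 6e = fe
byte 4: 45 XOR 74 = 31
byte 5: 14 XOR 20 = 34
byte 6: f3 XOR 74 = 87

53 d4 21 fe 31 34 87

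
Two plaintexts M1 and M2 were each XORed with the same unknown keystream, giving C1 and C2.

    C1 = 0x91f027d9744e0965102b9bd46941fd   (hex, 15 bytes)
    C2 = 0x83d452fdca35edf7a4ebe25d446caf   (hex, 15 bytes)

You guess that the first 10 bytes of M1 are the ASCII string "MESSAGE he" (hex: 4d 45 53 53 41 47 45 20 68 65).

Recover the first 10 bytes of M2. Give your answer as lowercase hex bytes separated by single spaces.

First, C1 ⊕ C2 = (M1 ⊕ K) ⊕ (M2 ⊕ K) = M1 ⊕ M2, so the key drops out. Then M2 = (M1 ⊕ M2) ⊕ M1 over the first 10 bytes.
byte 0: (91 xor 83) xor 4d = 12 xor 4d = 5f
byte 1: (f0 xor d4) xor 45 = 24 xor 45 = 61
byte 2: (27 xor 52) xor 53 = 75 xor 53 = 26
byte 3: (d9 xor fd) xor 53 = 24 xor 53 = 77
byte 4: (74 xor ca) xor 41 = be xor 41 = ff
byte 5: (4e xor 35) xor 47 = 7b xor 47 = 3c
byte 6: (09 xor ed) xor 45 = e4 xor 45 = a1
byte 7: (65 xor f7) xor 20 = 92 xor 20 = b2
byte 8: (10 xor a4) xor 68 = b4 xor 68 = dc
byte 9: (2b xor eb) xor 65 = c0 xor 65 = a5

5f 61 26 77 ff 3c a1 b2 dc a5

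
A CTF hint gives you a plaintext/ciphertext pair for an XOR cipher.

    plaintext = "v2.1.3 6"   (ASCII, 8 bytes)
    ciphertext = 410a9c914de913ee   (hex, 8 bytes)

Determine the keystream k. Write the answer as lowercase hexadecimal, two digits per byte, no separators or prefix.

Since ciphertext = plaintext ⊕ k, XORing both sides with plaintext gives k = plaintext ⊕ ciphertext.
118 ⊕  65 =  55
 50 ⊕  10 =  56
 46 ⊕ 156 = 178
 49 ⊕ 145 = 160
 46 ⊕  77 =  99
 51 ⊕ 233 = 218
 32 ⊕  19 =  51
 54 ⊕ 238 = 216

3738b2a063da33d8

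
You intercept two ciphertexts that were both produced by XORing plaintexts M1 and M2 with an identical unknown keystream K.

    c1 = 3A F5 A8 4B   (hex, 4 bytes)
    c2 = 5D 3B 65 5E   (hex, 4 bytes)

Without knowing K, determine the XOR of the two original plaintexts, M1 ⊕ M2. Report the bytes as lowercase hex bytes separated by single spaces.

c1 ⊕ c2 = (M1 ⊕ K) ⊕ (M2 ⊕ K) = M1 ⊕ M2 — the shared key cancels under XOR.
byte 0:  58 ⊕  93 = 103
byte 1: 245 ⊕  59 = 206
byte 2: 168 ⊕ 101 = 205
byte 3:  75 ⊕  94 =  21

67 ce cd 15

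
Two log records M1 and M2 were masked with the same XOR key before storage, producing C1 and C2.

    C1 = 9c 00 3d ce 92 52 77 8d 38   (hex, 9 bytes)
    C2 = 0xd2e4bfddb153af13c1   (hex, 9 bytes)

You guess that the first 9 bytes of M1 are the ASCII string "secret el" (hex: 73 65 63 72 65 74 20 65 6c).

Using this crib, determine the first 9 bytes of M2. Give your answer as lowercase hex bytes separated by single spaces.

3d 81 e1 61 46 75 f8 fb 95

First, C1 ⊕ C2 = (M1 ⊕ K) ⊕ (M2 ⊕ K) = M1 ⊕ M2, so the key drops out. Then M2 = (M1 ⊕ M2) ⊕ M1 over the first 9 bytes.
byte 0: (9c ^ d2) ^ 73 = 4e ^ 73 = 3d
byte 1: (00 ^ e4) ^ 65 = e4 ^ 65 = 81
byte 2: (3d ^ bf) ^ 63 = 82 ^ 63 = e1
byte 3: (ce ^ dd) ^ 72 = 13 ^ 72 = 61
byte 4: (92 ^ b1) ^ 65 = 23 ^ 65 = 46
byte 5: (52 ^ 53) ^ 74 = 01 ^ 74 = 75
byte 6: (77 ^ af) ^ 20 = d8 ^ 20 = f8
byte 7: (8d ^ 13) ^ 65 = 9e ^ 65 = fb
byte 8: (38 ^ c1) ^ 6c = f9 ^ 6c = 95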